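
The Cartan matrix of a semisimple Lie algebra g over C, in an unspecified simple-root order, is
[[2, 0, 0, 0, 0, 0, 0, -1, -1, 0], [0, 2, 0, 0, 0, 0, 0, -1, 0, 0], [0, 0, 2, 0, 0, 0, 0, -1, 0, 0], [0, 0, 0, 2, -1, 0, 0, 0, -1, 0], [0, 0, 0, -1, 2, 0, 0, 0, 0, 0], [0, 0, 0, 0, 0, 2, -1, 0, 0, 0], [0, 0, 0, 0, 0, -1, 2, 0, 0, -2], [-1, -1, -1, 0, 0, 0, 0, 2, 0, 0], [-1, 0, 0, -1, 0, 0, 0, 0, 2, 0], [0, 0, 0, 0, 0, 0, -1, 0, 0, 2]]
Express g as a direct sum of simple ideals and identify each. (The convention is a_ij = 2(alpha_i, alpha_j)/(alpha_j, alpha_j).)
The diagram associated to this matrix has two connected components: the simple roots {alpha_6, alpha_7, alpha_10} form a chain of 3 nodes with a double edge at one end; the terminal node there is the unique short simple root (B_3), and {alpha_1, alpha_2, alpha_3, alpha_4, alpha_5, alpha_8, alpha_9} form a chain of 5 nodes with a fork of two nodes at one end (D_7). A semisimple Lie algebra decomposes uniquely as the direct sum of simple ideals, one per connected component of its Dynkin diagram, so g ≅ B_3 ⊕ D_7 (dimension 21 + 91 = 112).

B_3 (so(7)) + D_7 (so(14))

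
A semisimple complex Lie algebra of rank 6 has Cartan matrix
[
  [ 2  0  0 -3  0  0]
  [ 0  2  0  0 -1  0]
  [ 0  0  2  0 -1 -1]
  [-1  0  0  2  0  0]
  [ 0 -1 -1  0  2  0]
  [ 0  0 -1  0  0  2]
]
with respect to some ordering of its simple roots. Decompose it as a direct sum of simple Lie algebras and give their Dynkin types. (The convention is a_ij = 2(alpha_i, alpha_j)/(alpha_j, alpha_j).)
The diagram associated to this matrix has two connected components: the simple roots {alpha_2, alpha_3, alpha_5, alpha_6} form a chain of 4 nodes with single edges (A_4), and {alpha_1, alpha_4} form two nodes joined by a triple edge (G_2). A semisimple Lie algebra decomposes uniquely as the direct sum of simple ideals, one per connected component of its Dynkin diagram, so g ≅ A_4 ⊕ G_2 (dimension 24 + 14 = 38).

A4 + G2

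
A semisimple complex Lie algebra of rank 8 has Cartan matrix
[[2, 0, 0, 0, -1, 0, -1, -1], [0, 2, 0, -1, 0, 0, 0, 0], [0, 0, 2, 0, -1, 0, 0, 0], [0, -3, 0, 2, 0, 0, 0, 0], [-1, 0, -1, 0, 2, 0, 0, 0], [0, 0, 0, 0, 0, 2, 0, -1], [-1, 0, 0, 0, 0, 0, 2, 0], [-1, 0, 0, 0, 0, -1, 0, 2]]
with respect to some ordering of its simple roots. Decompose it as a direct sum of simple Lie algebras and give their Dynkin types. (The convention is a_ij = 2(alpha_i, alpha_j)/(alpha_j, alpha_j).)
type E_6 ⊕ type G_2

The diagram associated to this matrix has two connected components: the simple roots {alpha_1, alpha_3, alpha_5, alpha_6, alpha_7, alpha_8} form a chain of 5 nodes with one extra node attached to the third node from one end (E_6), and {alpha_2, alpha_4} form two nodes joined by a triple edge (G_2). A semisimple Lie algebra decomposes uniquely as the direct sum of simple ideals, one per connected component of its Dynkin diagram, so g ≅ E_6 ⊕ G_2 (dimension 78 + 14 = 92).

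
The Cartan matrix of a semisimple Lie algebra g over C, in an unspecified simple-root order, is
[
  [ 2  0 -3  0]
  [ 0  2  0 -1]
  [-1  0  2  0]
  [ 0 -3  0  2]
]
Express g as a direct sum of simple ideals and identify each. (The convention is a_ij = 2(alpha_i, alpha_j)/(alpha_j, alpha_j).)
G_2 ⊕ G_2

The diagram associated to this matrix has two connected components: the simple roots {alpha_2, alpha_4} form two nodes joined by a triple edge (G_2), and {alpha_1, alpha_3} form two nodes joined by a triple edge (G_2). A semisimple Lie algebra decomposes uniquely as the direct sum of simple ideals, one per connected component of its Dynkin diagram, so g ≅ G_2 ⊕ G_2 (dimension 14 + 14 = 28).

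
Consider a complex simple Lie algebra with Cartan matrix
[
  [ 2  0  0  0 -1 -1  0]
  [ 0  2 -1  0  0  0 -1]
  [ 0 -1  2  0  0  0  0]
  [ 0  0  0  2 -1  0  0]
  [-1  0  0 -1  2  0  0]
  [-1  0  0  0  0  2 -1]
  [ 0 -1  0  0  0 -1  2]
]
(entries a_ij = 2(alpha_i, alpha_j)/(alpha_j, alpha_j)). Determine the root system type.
type A_7

The matrix has rank 7 with 2's on the diagonal. Reading the off-diagonal entries as Dynkin edges (a single edge where a_ij = a_ji = -1; a double or triple edge where a_ij * a_ji = 2 or 3), the diagram is a chain of 7 nodes with single edges (A_7). One simple-root ordering that puts it in standard form is (alpha_3, alpha_2, alpha_7, alpha_6, alpha_1, alpha_5, alpha_4). So the algebra is type A_7, i.e. sl(8).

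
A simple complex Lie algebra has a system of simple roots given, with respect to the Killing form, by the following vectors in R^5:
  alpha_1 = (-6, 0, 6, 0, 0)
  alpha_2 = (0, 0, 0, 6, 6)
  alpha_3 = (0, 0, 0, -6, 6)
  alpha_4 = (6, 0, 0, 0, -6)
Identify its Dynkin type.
Compute the Cartan integers a_ij = 2(alpha_i, alpha_j)/(alpha_j, alpha_j); the resulting 4x4 Cartan matrix is
[[2, 0, 0, -1], [0, 2, 0, -1], [0, 0, 2, -1], [-1, -1, -1, 2]].
All simple roots have the same length, so the diagram is simply laced. The associated Dynkin diagram is a chain of 2 nodes with a fork of two nodes at one end (D_4), so the type is D_4 (the algebra so(8)).

D4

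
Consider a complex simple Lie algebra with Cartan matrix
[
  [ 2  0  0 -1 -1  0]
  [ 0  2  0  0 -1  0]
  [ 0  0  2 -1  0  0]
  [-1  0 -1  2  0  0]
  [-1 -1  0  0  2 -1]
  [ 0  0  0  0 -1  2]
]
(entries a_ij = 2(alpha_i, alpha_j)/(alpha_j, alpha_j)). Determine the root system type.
The matrix has rank 6 with 2's on the diagonal. Reading the off-diagonal entries as Dynkin edges (a single edge where a_ij = a_ji = -1; a double or triple edge where a_ij * a_ji = 2 or 3), the diagram is a chain of 4 nodes with a fork of two nodes at one end (D_6). One simple-root ordering that puts it in standard form is (alpha_3, alpha_4, alpha_1, alpha_5, alpha_2, alpha_6). So the algebra is type D_6, i.e. so(12).

type D_6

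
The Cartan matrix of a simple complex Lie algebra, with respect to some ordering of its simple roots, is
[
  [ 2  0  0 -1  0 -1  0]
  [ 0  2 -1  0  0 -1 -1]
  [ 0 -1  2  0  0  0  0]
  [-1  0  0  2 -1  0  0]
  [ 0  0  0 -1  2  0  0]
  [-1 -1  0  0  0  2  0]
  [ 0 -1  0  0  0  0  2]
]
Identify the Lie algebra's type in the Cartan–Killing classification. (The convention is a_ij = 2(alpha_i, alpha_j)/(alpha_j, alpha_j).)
The matrix has rank 7 with 2's on the diagonal. Reading the off-diagonal entries as Dynkin edges (a single edge where a_ij = a_ji = -1; a double or triple edge where a_ij * a_ji = 2 or 3), the diagram is a chain of 5 nodes with a fork of two nodes at one end (D_7). One simple-root ordering that puts it in standard form is (alpha_5, alpha_4, alpha_1, alpha_6, alpha_2, alpha_3, alpha_7). So the algebra is type D_7, i.e. so(14).

D_7 (so(14))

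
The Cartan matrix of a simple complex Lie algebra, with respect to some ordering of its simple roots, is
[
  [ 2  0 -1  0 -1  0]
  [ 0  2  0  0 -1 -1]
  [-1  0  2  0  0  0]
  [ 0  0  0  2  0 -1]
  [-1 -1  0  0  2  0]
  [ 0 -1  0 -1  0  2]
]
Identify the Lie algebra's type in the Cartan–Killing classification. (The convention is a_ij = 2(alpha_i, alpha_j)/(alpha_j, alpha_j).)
A_6 (sl(7))

The matrix has rank 6 with 2's on the diagonal. Reading the off-diagonal entries as Dynkin edges (a single edge where a_ij = a_ji = -1; a double or triple edge where a_ij * a_ji = 2 or 3), the diagram is a chain of 6 nodes with single edges (A_6). One simple-root ordering that puts it in standard form is (alpha_4, alpha_6, alpha_2, alpha_5, alpha_1, alpha_3). So the algebra is type A_6, i.e. sl(7).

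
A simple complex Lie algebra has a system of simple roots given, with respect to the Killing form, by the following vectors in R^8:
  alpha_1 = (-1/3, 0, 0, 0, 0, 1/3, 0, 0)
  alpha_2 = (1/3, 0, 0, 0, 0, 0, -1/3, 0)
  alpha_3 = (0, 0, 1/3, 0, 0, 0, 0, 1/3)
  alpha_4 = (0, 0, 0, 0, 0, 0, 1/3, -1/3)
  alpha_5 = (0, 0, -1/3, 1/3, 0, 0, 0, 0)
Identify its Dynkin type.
Compute the Cartan integers a_ij = 2(alpha_i, alpha_j)/(alpha_j, alpha_j); the resulting 5x5 Cartan matrix is
[[2, -1, 0, 0, 0], [-1, 2, 0, -1, 0], [0, 0, 2, -1, -1], [0, -1, -1, 2, 0], [0, 0, -1, 0, 2]].
All simple roots have the same length, so the diagram is simply laced. The associated Dynkin diagram is a chain of 5 nodes with single edges (A_5), so the type is A_5 (the algebra sl(6)).

A_5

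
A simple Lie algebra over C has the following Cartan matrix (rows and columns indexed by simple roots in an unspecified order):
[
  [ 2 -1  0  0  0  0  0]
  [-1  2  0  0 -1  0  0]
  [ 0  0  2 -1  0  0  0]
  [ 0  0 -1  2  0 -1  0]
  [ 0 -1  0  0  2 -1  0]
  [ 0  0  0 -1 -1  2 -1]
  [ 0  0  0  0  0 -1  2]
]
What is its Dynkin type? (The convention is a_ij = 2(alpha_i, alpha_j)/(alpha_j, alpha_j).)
type E_7

The matrix has rank 7 with 2's on the diagonal. Reading the off-diagonal entries as Dynkin edges (a single edge where a_ij = a_ji = -1; a double or triple edge where a_ij * a_ji = 2 or 3), the diagram is a chain of 6 nodes with one extra node attached to the third node from one end (E_7). One simple-root ordering that puts it in standard form is (alpha_3, alpha_7, alpha_4, alpha_6, alpha_5, alpha_2, alpha_1). So the algebra is type E_7.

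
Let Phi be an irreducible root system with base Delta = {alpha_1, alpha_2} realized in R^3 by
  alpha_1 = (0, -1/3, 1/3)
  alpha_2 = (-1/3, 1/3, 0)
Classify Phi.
A_2

Compute the Cartan integers a_ij = 2(alpha_i, alpha_j)/(alpha_j, alpha_j); the resulting 2x2 Cartan matrix is
[[2, -1], [-1, 2]].
All simple roots have the same length, so the diagram is simply laced. The associated Dynkin diagram is a chain of 2 nodes with single edges (A_2), so the type is A_2 (the algebra sl(3)).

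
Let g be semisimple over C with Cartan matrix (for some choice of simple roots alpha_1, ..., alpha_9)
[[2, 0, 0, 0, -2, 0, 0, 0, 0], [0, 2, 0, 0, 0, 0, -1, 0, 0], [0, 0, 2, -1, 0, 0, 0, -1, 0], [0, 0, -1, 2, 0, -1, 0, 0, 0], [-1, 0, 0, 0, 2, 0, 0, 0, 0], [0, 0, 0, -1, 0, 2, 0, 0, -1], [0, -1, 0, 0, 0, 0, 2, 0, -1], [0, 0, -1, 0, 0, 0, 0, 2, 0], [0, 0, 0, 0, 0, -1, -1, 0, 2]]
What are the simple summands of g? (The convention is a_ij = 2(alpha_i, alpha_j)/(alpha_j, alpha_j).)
The diagram associated to this matrix has two connected components: the simple roots {alpha_2, alpha_3, alpha_4, alpha_6, alpha_7, alpha_8, alpha_9} form a chain of 7 nodes with single edges (A_7), and {alpha_1, alpha_5} form a chain of 2 nodes with a double edge at one end; the terminal node there is the unique short simple root (B_2). A semisimple Lie algebra decomposes uniquely as the direct sum of simple ideals, one per connected component of its Dynkin diagram, so g ≅ A_7 ⊕ B_2 (dimension 63 + 10 = 73).

A_7 ⊕ B_2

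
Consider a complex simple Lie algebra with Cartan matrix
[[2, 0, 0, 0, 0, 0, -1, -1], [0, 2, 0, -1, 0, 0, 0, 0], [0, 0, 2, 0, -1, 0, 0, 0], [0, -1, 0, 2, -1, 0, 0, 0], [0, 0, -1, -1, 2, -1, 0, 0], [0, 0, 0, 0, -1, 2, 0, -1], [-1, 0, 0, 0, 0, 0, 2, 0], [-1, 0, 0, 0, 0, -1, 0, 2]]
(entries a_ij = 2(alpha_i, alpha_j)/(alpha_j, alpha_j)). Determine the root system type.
The matrix has rank 8 with 2's on the diagonal. Reading the off-diagonal entries as Dynkin edges (a single edge where a_ij = a_ji = -1; a double or triple edge where a_ij * a_ji = 2 or 3), the diagram is a chain of 7 nodes with one extra node attached to the third node from one end (E_8). One simple-root ordering that puts it in standard form is (alpha_2, alpha_3, alpha_4, alpha_5, alpha_6, alpha_8, alpha_1, alpha_7). So the algebra is type E_8.

E_8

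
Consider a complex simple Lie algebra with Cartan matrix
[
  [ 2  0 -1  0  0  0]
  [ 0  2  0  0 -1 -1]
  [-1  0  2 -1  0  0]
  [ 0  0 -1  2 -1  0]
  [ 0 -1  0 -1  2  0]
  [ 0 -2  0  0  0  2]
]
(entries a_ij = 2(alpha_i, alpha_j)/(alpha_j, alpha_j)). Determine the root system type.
C_6 (sp(12))

The matrix has rank 6 with 2's on the diagonal. Reading the off-diagonal entries as Dynkin edges (a single edge where a_ij = a_ji = -1; a double or triple edge where a_ij * a_ji = 2 or 3), the diagram is a chain of 6 nodes with a double edge at one end; the terminal node there is the unique long simple root (C_6). One simple-root ordering that puts it in standard form is (alpha_1, alpha_3, alpha_4, alpha_5, alpha_2, alpha_6). So the algebra is type C_6, i.e. sp(12).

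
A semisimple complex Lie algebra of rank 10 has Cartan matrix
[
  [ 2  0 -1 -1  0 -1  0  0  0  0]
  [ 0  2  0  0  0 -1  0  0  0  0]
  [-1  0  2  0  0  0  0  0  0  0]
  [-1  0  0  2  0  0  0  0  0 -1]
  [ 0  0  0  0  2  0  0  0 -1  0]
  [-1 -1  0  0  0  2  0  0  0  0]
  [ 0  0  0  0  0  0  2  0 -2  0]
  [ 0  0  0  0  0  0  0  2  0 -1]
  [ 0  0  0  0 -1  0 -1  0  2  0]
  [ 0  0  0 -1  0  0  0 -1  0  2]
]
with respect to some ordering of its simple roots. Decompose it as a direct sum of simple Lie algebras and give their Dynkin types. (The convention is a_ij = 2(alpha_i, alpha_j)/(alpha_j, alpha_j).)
The diagram associated to this matrix has two connected components: the simple roots {alpha_5, alpha_7, alpha_9} form a chain of 3 nodes with a double edge at one end; the terminal node there is the unique long simple root (C_3), and {alpha_1, alpha_2, alpha_3, alpha_4, alpha_6, alpha_8, alpha_10} form a chain of 6 nodes with one extra node attached to the third node from one end (E_7). A semisimple Lie algebra decomposes uniquely as the direct sum of simple ideals, one per connected component of its Dynkin diagram, so g ≅ C_3 ⊕ E_7 (dimension 21 + 133 = 154).

C_3 ⊕ E_7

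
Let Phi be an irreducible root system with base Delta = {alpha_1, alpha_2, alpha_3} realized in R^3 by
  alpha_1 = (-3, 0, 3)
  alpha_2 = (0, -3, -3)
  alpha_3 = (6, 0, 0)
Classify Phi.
Compute the Cartan integers a_ij = 2(alpha_i, alpha_j)/(alpha_j, alpha_j); the resulting 3x3 Cartan matrix is
[[2, -1, -1], [-1, 2, 0], [-2, 0, 2]].
The roots have two lengths (squared-length ratio 2:1); the short ones are alpha_{1,2}. The associated Dynkin diagram is a chain of 3 nodes with a double edge at one end; the terminal node there is the unique long simple root (C_3), so the type is C_3 (the algebra sp(6)).

C_3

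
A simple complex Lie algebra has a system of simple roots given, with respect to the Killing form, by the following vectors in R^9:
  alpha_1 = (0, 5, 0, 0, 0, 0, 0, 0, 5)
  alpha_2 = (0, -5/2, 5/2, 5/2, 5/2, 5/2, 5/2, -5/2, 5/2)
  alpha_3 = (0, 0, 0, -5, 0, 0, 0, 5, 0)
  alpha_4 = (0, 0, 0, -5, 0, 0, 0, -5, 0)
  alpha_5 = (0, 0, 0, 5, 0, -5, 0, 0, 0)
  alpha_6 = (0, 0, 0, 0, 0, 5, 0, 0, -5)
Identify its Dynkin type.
type E_6

Compute the Cartan integers a_ij = 2(alpha_i, alpha_j)/(alpha_j, alpha_j); the resulting 6x6 Cartan matrix is
[[2, 0, 0, 0, 0, -1], [0, 2, -1, 0, 0, 0], [0, -1, 2, 0, -1, 0], [0, 0, 0, 2, -1, 0], [0, 0, -1, -1, 2, -1], [-1, 0, 0, 0, -1, 2]].
All simple roots have the same length, so the diagram is simply laced. The associated Dynkin diagram is a chain of 5 nodes with one extra node attached to the third node from one end (E_6), so the type is E_6.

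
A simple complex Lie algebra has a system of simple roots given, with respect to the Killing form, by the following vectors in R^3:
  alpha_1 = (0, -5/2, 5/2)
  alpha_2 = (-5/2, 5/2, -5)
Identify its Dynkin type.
Compute the Cartan integers a_ij = 2(alpha_i, alpha_j)/(alpha_j, alpha_j); the resulting 2x2 Cartan matrix is
[[2, -1], [-3, 2]].
The roots have two lengths (squared-length ratio 3:1); the short ones are alpha_{1}. The associated Dynkin diagram is two nodes joined by a triple edge (G_2), so the type is G_2.

type G_2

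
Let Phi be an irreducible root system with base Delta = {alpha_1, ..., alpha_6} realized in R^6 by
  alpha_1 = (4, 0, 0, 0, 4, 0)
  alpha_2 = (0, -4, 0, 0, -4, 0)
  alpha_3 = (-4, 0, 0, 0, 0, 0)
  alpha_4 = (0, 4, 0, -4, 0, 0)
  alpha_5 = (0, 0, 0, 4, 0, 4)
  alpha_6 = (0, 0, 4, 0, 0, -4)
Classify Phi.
Compute the Cartan integers a_ij = 2(alpha_i, alpha_j)/(alpha_j, alpha_j); the resulting 6x6 Cartan matrix is
[[2, -1, -2, 0, 0, 0], [-1, 2, 0, -1, 0, 0], [-1, 0, 2, 0, 0, 0], [0, -1, 0, 2, -1, 0], [0, 0, 0, -1, 2, -1], [0, 0, 0, 0, -1, 2]].
The roots have two lengths (squared-length ratio 2:1); the short ones are alpha_{3}. The associated Dynkin diagram is a chain of 6 nodes with a double edge at one end; the terminal node there is the unique short simple root (B_6), so the type is B_6 (the algebra so(13)).

type B_6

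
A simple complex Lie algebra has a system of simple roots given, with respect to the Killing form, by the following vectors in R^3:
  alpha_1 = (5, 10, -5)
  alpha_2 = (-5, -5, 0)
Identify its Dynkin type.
type G_2

Compute the Cartan integers a_ij = 2(alpha_i, alpha_j)/(alpha_j, alpha_j); the resulting 2x2 Cartan matrix is
[[2, -3], [-1, 2]].
The roots have two lengths (squared-length ratio 3:1); the short ones are alpha_{2}. The associated Dynkin diagram is two nodes joined by a triple edge (G_2), so the type is G_2.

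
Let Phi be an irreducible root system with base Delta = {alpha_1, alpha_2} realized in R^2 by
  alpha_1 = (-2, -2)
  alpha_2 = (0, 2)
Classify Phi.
B2

Compute the Cartan integers a_ij = 2(alpha_i, alpha_j)/(alpha_j, alpha_j); the resulting 2x2 Cartan matrix is
[[2, -2], [-1, 2]].
The roots have two lengths (squared-length ratio 2:1); the short ones are alpha_{2}. The associated Dynkin diagram is a chain of 2 nodes with a double edge at one end; the terminal node there is the unique short simple root (B_2), so the type is B_2 (the algebra so(5)).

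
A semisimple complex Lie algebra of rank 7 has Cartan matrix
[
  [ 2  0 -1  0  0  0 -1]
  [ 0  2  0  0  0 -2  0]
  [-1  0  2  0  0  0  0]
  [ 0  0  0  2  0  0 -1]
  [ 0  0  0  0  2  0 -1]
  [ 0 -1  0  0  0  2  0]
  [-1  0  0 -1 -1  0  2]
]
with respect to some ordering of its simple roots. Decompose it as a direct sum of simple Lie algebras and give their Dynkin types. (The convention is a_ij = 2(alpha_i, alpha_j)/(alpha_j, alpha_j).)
The diagram associated to this matrix has two connected components: the simple roots {alpha_2, alpha_6} form a chain of 2 nodes with a double edge at one end; the terminal node there is the unique short simple root (B_2), and {alpha_1, alpha_3, alpha_4, alpha_5, alpha_7} form a chain of 3 nodes with a fork of two nodes at one end (D_5). A semisimple Lie algebra decomposes uniquely as the direct sum of simple ideals, one per connected component of its Dynkin diagram, so g ≅ B_2 ⊕ D_5 (dimension 10 + 45 = 55).

B2 ⊕ D5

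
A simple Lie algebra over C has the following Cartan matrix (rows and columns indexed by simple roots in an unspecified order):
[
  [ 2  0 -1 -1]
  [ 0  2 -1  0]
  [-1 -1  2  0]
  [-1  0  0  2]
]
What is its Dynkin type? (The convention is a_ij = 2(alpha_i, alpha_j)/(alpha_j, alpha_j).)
A4

The matrix has rank 4 with 2's on the diagonal. Reading the off-diagonal entries as Dynkin edges (a single edge where a_ij = a_ji = -1; a double or triple edge where a_ij * a_ji = 2 or 3), the diagram is a chain of 4 nodes with single edges (A_4). One simple-root ordering that puts it in standard form is (alpha_4, alpha_1, alpha_3, alpha_2). So the algebra is type A_4, i.e. sl(5).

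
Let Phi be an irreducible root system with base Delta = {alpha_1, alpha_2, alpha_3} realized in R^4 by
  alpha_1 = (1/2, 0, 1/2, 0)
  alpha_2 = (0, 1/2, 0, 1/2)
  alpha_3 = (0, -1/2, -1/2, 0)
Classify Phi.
Compute the Cartan integers a_ij = 2(alpha_i, alpha_j)/(alpha_j, alpha_j); the resulting 3x3 Cartan matrix is
[[2, 0, -1], [0, 2, -1], [-1, -1, 2]].
All simple roots have the same length, so the diagram is simply laced. The associated Dynkin diagram is a chain of 3 nodes with single edges (A_3), so the type is A_3 (the algebra sl(4)).

A3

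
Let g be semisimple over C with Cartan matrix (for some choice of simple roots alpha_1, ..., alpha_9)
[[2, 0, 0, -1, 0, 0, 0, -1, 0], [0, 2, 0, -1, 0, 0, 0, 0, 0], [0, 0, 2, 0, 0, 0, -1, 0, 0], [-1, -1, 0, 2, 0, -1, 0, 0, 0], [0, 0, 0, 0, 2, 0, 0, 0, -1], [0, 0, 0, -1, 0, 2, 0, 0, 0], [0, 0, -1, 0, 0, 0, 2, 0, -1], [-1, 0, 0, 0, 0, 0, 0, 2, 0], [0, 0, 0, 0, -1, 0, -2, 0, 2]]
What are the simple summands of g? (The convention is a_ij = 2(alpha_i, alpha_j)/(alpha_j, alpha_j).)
D_5 (so(10)) ⊕ F_4

The diagram associated to this matrix has two connected components: the simple roots {alpha_1, alpha_2, alpha_4, alpha_6, alpha_8} form a chain of 3 nodes with a fork of two nodes at one end (D_5), and {alpha_3, alpha_5, alpha_7, alpha_9} form a chain of 4 nodes with a double edge between the middle two (F_4). A semisimple Lie algebra decomposes uniquely as the direct sum of simple ideals, one per connected component of its Dynkin diagram, so g ≅ D_5 ⊕ F_4 (dimension 45 + 52 = 97).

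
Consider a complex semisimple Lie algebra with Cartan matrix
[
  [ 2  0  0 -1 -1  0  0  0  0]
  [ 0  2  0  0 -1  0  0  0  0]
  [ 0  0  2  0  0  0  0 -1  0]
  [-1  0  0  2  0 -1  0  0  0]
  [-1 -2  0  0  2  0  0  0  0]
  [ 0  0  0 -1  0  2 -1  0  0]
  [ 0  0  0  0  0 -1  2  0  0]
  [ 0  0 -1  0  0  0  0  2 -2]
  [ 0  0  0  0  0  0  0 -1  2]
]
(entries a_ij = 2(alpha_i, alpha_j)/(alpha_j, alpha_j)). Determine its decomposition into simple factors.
B_3 (so(7)) ⊕ B_6 (so(13))

The diagram associated to this matrix has two connected components: the simple roots {alpha_3, alpha_8, alpha_9} form a chain of 3 nodes with a double edge at one end; the terminal node there is the unique short simple root (B_3), and {alpha_1, alpha_2, alpha_4, alpha_5, alpha_6, alpha_7} form a chain of 6 nodes with a double edge at one end; the terminal node there is the unique short simple root (B_6). A semisimple Lie algebra decomposes uniquely as the direct sum of simple ideals, one per connected component of its Dynkin diagram, so g ≅ B_3 ⊕ B_6 (dimension 21 + 78 = 99).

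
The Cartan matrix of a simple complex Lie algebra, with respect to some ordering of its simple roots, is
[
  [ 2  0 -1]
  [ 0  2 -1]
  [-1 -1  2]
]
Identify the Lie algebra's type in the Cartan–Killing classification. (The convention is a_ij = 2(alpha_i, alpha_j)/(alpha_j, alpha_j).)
The matrix has rank 3 with 2's on the diagonal. Reading the off-diagonal entries as Dynkin edges (a single edge where a_ij = a_ji = -1; a double or triple edge where a_ij * a_ji = 2 or 3), the diagram is a chain of 3 nodes with single edges (A_3). One simple-root ordering that puts it in standard form is (alpha_2, alpha_3, alpha_1). So the algebra is type A_3, i.e. sl(4).

A3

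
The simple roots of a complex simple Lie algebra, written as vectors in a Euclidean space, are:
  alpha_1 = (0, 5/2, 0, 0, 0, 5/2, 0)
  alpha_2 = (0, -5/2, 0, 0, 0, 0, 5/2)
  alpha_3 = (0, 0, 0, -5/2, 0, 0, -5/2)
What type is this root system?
A_3 (sl(4))

Compute the Cartan integers a_ij = 2(alpha_i, alpha_j)/(alpha_j, alpha_j); the resulting 3x3 Cartan matrix is
[[2, -1, 0], [-1, 2, -1], [0, -1, 2]].
All simple roots have the same length, so the diagram is simply laced. The associated Dynkin diagram is a chain of 3 nodes with single edges (A_3), so the type is A_3 (the algebra sl(4)).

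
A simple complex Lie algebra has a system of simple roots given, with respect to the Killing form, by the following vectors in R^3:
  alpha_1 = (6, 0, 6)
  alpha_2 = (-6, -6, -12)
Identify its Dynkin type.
Compute the Cartan integers a_ij = 2(alpha_i, alpha_j)/(alpha_j, alpha_j); the resulting 2x2 Cartan matrix is
[[2, -1], [-3, 2]].
The roots have two lengths (squared-length ratio 3:1); the short ones are alpha_{1}. The associated Dynkin diagram is two nodes joined by a triple edge (G_2), so the type is G_2.

type G_2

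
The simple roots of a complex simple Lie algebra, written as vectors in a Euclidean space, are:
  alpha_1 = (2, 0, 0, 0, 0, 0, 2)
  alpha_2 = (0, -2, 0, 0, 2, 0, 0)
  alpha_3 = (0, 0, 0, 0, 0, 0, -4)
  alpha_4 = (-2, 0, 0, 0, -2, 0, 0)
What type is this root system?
C_4

Compute the Cartan integers a_ij = 2(alpha_i, alpha_j)/(alpha_j, alpha_j); the resulting 4x4 Cartan matrix is
[[2, 0, -1, -1], [0, 2, 0, -1], [-2, 0, 2, 0], [-1, -1, 0, 2]].
The roots have two lengths (squared-length ratio 2:1); the short ones are alpha_{1,2,4}. The associated Dynkin diagram is a chain of 4 nodes with a double edge at one end; the terminal node there is the unique long simple root (C_4), so the type is C_4 (the algebra sp(8)).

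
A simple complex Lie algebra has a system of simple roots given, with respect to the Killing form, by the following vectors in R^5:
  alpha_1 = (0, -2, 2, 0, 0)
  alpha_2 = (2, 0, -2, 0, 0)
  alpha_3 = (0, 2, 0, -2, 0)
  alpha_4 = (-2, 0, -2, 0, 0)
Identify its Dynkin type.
D_4 (so(8))

Compute the Cartan integers a_ij = 2(alpha_i, alpha_j)/(alpha_j, alpha_j); the resulting 4x4 Cartan matrix is
[[2, -1, -1, -1], [-1, 2, 0, 0], [-1, 0, 2, 0], [-1, 0, 0, 2]].
All simple roots have the same length, so the diagram is simply laced. The associated Dynkin diagram is a chain of 2 nodes with a fork of two nodes at one end (D_4), so the type is D_4 (the algebra so(8)).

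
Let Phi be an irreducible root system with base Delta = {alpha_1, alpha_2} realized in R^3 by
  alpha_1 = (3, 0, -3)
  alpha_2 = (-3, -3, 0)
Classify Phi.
Compute the Cartan integers a_ij = 2(alpha_i, alpha_j)/(alpha_j, alpha_j); the resulting 2x2 Cartan matrix is
[[2, -1], [-1, 2]].
All simple roots have the same length, so the diagram is simply laced. The associated Dynkin diagram is a chain of 2 nodes with single edges (A_2), so the type is A_2 (the algebra sl(3)).

A2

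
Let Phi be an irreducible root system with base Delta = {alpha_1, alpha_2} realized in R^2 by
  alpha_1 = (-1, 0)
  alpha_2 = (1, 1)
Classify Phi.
B_2 (so(5))

Compute the Cartan integers a_ij = 2(alpha_i, alpha_j)/(alpha_j, alpha_j); the resulting 2x2 Cartan matrix is
[[2, -1], [-2, 2]].
The roots have two lengths (squared-length ratio 2:1); the short ones are alpha_{1}. The associated Dynkin diagram is a chain of 2 nodes with a double edge at one end; the terminal node there is the unique short simple root (B_2), so the type is B_2 (the algebra so(5)).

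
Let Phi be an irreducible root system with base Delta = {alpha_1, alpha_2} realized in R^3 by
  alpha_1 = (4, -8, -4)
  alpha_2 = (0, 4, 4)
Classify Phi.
Compute the Cartan integers a_ij = 2(alpha_i, alpha_j)/(alpha_j, alpha_j); the resulting 2x2 Cartan matrix is
[[2, -3], [-1, 2]].
The roots have two lengths (squared-length ratio 3:1); the short ones are alpha_{2}. The associated Dynkin diagram is two nodes joined by a triple edge (G_2), so the type is G_2.

G_2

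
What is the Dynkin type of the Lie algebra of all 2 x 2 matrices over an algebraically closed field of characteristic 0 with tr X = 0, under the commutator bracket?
This is sl(2), which has dimension 2^2 - 1 = 3 and rank 2 - 1 = 1 (a Cartan subalgebra is the diagonal traceless matrices). In the classification of classical Lie algebras, the special linear algebra sl(n+1) has type A_n; here n = 1, so the Dynkin diagram is a chain of 1 nodes with single edges (A_1). Hence the type is A_1.

A_1 (sl(2))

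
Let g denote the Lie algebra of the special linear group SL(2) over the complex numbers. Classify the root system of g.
A1

This is sl(2), which has dimension 2^2 - 1 = 3 and rank 2 - 1 = 1 (a Cartan subalgebra is the diagonal traceless matrices). In the classification of classical Lie algebras, the special linear algebra sl(n+1) has type A_n; here n = 1, so the Dynkin diagram is a chain of 1 nodes with single edges (A_1). Hence the type is A_1.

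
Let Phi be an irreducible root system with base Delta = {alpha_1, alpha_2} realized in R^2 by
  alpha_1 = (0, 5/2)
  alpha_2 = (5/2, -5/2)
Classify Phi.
B_2

Compute the Cartan integers a_ij = 2(alpha_i, alpha_j)/(alpha_j, alpha_j); the resulting 2x2 Cartan matrix is
[[2, -1], [-2, 2]].
The roots have two lengths (squared-length ratio 2:1); the short ones are alpha_{1}. The associated Dynkin diagram is a chain of 2 nodes with a double edge at one end; the terminal node there is the unique short simple root (B_2), so the type is B_2 (the algebra so(5)).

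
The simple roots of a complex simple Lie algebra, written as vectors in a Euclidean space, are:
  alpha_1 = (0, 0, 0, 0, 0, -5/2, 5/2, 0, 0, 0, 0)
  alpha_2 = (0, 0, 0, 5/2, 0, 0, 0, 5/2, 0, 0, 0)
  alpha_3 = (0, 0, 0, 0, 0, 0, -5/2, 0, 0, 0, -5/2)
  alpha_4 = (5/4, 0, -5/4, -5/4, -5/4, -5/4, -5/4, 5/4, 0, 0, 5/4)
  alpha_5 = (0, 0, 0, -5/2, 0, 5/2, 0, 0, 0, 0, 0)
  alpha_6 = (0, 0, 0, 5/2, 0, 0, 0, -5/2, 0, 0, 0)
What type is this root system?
Compute the Cartan integers a_ij = 2(alpha_i, alpha_j)/(alpha_j, alpha_j); the resulting 6x6 Cartan matrix is
[[2, 0, -1, 0, -1, 0], [0, 2, 0, 0, -1, 0], [-1, 0, 2, 0, 0, 0], [0, 0, 0, 2, 0, -1], [-1, -1, 0, 0, 2, -1], [0, 0, 0, -1, -1, 2]].
All simple roots have the same length, so the diagram is simply laced. The associated Dynkin diagram is a chain of 5 nodes with one extra node attached to the third node from one end (E_6), so the type is E_6.

E_6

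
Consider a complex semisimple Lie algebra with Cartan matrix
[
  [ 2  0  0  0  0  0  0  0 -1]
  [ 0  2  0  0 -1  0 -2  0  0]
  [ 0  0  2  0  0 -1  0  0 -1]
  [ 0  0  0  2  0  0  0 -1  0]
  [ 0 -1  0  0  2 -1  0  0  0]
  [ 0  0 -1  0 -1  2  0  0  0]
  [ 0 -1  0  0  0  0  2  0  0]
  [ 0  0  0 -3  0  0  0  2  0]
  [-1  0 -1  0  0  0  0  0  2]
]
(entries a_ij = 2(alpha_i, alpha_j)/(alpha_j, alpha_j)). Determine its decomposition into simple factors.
The diagram associated to this matrix has two connected components: the simple roots {alpha_1, alpha_2, alpha_3, alpha_5, alpha_6, alpha_7, alpha_9} form a chain of 7 nodes with a double edge at one end; the terminal node there is the unique short simple root (B_7), and {alpha_4, alpha_8} form two nodes joined by a triple edge (G_2). A semisimple Lie algebra decomposes uniquely as the direct sum of simple ideals, one per connected component of its Dynkin diagram, so g ≅ B_7 ⊕ G_2 (dimension 105 + 14 = 119).

B_7 (so(15)) + G_2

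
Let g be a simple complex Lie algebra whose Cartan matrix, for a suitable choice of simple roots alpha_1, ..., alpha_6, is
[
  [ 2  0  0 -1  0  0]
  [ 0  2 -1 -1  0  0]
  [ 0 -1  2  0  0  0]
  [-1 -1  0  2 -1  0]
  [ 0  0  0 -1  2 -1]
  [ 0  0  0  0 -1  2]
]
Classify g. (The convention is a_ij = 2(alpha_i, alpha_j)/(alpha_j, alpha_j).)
E6

The matrix has rank 6 with 2's on the diagonal. Reading the off-diagonal entries as Dynkin edges (a single edge where a_ij = a_ji = -1; a double or triple edge where a_ij * a_ji = 2 or 3), the diagram is a chain of 5 nodes with one extra node attached to the third node from one end (E_6). One simple-root ordering that puts it in standard form is (alpha_6, alpha_1, alpha_5, alpha_4, alpha_2, alpha_3). So the algebra is type E_6.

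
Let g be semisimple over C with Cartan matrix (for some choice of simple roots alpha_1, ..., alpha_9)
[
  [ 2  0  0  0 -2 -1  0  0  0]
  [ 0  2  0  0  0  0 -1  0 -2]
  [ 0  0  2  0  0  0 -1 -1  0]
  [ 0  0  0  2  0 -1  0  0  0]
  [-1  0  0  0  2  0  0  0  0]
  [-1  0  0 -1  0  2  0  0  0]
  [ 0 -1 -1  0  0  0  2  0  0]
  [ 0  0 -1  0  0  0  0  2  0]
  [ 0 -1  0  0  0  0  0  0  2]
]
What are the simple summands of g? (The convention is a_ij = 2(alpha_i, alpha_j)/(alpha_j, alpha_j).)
The diagram associated to this matrix has two connected components: the simple roots {alpha_1, alpha_4, alpha_5, alpha_6} form a chain of 4 nodes with a double edge at one end; the terminal node there is the unique short simple root (B_4), and {alpha_2, alpha_3, alpha_7, alpha_8, alpha_9} form a chain of 5 nodes with a double edge at one end; the terminal node there is the unique short simple root (B_5). A semisimple Lie algebra decomposes uniquely as the direct sum of simple ideals, one per connected component of its Dynkin diagram, so g ≅ B_4 ⊕ B_5 (dimension 36 + 55 = 91).

B4 ⊕ B5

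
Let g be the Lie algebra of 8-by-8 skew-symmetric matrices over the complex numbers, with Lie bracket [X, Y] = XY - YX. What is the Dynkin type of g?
This is so(8) with 8 even, which has dimension 8(8-1)/2 = 28 and rank 8/2 = 4. In the classification of classical Lie algebras, the orthogonal algebra so(2n) in an even number of variables has type D_n; here n = 4, so the Dynkin diagram is a chain of 2 nodes with a fork of two nodes at one end (D_4). Hence the type is D_4.

D_4 (so(8))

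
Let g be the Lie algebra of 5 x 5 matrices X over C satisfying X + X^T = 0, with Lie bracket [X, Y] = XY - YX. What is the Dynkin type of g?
B_2 (so(5))

This is so(5) with 5 odd, which has dimension 5(5-1)/2 = 10 and rank (5-1)/2 = 2. In the classification of classical Lie algebras, the orthogonal algebra so(2n+1) in an odd number of variables has type B_n; here n = 2, so the Dynkin diagram is a chain of 2 nodes with a double edge at one end; the terminal node there is the unique short simple root (B_2). Hence the type is B_2.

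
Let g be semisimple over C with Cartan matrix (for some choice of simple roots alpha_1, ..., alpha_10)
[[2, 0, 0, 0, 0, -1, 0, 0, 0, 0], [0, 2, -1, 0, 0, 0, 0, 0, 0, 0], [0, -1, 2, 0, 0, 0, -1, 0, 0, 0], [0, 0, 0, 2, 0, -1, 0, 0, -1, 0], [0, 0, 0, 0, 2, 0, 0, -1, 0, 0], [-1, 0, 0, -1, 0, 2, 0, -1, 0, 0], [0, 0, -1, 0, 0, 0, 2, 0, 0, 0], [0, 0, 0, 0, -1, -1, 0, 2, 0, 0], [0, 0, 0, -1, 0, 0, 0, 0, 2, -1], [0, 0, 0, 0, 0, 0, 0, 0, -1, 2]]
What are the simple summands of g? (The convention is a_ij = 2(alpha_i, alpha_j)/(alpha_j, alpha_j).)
A_3 ⊕ E_7

The diagram associated to this matrix has two connected components: the simple roots {alpha_2, alpha_3, alpha_7} form a chain of 3 nodes with single edges (A_3), and {alpha_1, alpha_4, alpha_5, alpha_6, alpha_8, alpha_9, alpha_10} form a chain of 6 nodes with one extra node attached to the third node from one end (E_7). A semisimple Lie algebra decomposes uniquely as the direct sum of simple ideals, one per connected component of its Dynkin diagram, so g ≅ A_3 ⊕ E_7 (dimension 15 + 133 = 148).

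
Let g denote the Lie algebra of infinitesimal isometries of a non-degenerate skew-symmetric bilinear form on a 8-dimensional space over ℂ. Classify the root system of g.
C_4 (sp(8))

This is sp(8), which has dimension 8(8+1)/2 = 36 and rank 8/2 = 4. In the classification of classical Lie algebras, the symplectic algebra sp(2n) has type C_n; here n = 4, so the Dynkin diagram is a chain of 4 nodes with a double edge at one end; the terminal node there is the unique long simple root (C_4). Hence the type is C_4.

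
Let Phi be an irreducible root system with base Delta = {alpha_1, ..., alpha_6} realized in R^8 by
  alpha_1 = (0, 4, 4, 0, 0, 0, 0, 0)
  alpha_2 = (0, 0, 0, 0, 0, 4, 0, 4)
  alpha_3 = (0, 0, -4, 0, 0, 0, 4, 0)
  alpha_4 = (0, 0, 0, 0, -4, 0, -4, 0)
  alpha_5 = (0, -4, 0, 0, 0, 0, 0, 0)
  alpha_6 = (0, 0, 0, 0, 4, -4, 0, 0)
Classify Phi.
B_6

Compute the Cartan integers a_ij = 2(alpha_i, alpha_j)/(alpha_j, alpha_j); the resulting 6x6 Cartan matrix is
[[2, 0, -1, 0, -2, 0], [0, 2, 0, 0, 0, -1], [-1, 0, 2, -1, 0, 0], [0, 0, -1, 2, 0, -1], [-1, 0, 0, 0, 2, 0], [0, -1, 0, -1, 0, 2]].
The roots have two lengths (squared-length ratio 2:1); the short ones are alpha_{5}. The associated Dynkin diagram is a chain of 6 nodes with a double edge at one end; the terminal node there is the unique short simple root (B_6), so the type is B_6 (the algebra so(13)).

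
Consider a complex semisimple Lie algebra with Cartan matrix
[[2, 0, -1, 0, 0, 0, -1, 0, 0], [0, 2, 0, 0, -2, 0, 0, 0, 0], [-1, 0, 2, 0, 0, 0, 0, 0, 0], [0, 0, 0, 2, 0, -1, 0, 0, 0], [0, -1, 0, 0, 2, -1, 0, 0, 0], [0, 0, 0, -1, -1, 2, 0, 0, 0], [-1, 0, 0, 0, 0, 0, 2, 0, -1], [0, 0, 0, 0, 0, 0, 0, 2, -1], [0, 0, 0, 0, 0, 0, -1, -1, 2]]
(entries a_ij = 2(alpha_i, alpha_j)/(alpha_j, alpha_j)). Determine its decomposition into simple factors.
The diagram associated to this matrix has two connected components: the simple roots {alpha_1, alpha_3, alpha_7, alpha_8, alpha_9} form a chain of 5 nodes with single edges (A_5), and {alpha_2, alpha_4, alpha_5, alpha_6} form a chain of 4 nodes with a double edge at one end; the terminal node there is the unique long simple root (C_4). A semisimple Lie algebra decomposes uniquely as the direct sum of simple ideals, one per connected component of its Dynkin diagram, so g ≅ A_5 ⊕ C_4 (dimension 35 + 36 = 71).

A_5 (sl(6)) ⊕ C_4 (sp(8))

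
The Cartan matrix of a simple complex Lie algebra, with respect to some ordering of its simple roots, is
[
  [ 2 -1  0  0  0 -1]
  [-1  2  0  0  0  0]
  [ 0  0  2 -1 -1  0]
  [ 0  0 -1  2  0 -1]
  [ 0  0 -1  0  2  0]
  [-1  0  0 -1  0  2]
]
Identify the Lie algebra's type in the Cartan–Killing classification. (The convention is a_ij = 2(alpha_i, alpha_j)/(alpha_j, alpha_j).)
The matrix has rank 6 with 2's on the diagonal. Reading the off-diagonal entries as Dynkin edges (a single edge where a_ij = a_ji = -1; a double or triple edge where a_ij * a_ji = 2 or 3), the diagram is a chain of 6 nodes with single edges (A_6). One simple-root ordering that puts it in standard form is (alpha_5, alpha_3, alpha_4, alpha_6, alpha_1, alpha_2). So the algebra is type A_6, i.e. sl(7).

A_6 (sl(7))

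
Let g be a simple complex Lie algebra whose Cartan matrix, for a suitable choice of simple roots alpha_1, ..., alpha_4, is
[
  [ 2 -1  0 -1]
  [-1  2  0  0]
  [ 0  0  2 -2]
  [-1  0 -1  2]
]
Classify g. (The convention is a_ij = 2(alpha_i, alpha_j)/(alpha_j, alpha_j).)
The matrix has rank 4 with 2's on the diagonal. Reading the off-diagonal entries as Dynkin edges (a single edge where a_ij = a_ji = -1; a double or triple edge where a_ij * a_ji = 2 or 3), the diagram is a chain of 4 nodes with a double edge at one end; the terminal node there is the unique long simple root (C_4). One simple-root ordering that puts it in standard form is (alpha_2, alpha_1, alpha_4, alpha_3). So the algebra is type C_4, i.e. sp(8).

C_4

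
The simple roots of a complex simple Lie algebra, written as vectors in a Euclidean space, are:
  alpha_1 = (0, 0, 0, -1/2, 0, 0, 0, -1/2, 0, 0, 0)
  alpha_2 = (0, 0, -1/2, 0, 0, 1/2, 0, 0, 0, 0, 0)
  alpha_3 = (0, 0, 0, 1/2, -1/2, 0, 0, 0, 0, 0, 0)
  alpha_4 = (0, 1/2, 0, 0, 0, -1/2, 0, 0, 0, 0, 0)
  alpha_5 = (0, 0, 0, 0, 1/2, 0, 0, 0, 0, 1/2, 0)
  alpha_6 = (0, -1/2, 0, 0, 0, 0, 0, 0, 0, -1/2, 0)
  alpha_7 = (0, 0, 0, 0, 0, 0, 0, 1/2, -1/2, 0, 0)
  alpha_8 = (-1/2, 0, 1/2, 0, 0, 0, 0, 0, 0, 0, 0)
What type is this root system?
A_8 (sl(9))

Compute the Cartan integers a_ij = 2(alpha_i, alpha_j)/(alpha_j, alpha_j); the resulting 8x8 Cartan matrix is
[[2, 0, -1, 0, 0, 0, -1, 0], [0, 2, 0, -1, 0, 0, 0, -1], [-1, 0, 2, 0, -1, 0, 0, 0], [0, -1, 0, 2, 0, -1, 0, 0], [0, 0, -1, 0, 2, -1, 0, 0], [0, 0, 0, -1, -1, 2, 0, 0], [-1, 0, 0, 0, 0, 0, 2, 0], [0, -1, 0, 0, 0, 0, 0, 2]].
All simple roots have the same length, so the diagram is simply laced. The associated Dynkin diagram is a chain of 8 nodes with single edges (A_8), so the type is A_8 (the algebra sl(9)).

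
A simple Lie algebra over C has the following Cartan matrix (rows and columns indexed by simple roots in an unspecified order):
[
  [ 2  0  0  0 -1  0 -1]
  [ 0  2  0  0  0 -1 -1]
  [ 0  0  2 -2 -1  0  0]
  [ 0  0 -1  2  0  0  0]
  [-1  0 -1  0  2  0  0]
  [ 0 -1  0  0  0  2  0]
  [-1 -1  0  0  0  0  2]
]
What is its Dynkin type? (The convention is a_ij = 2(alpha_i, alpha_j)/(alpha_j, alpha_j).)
type B_7

The matrix has rank 7 with 2's on the diagonal. Reading the off-diagonal entries as Dynkin edges (a single edge where a_ij = a_ji = -1; a double or triple edge where a_ij * a_ji = 2 or 3), the diagram is a chain of 7 nodes with a double edge at one end; the terminal node there is the unique short simple root (B_7). One simple-root ordering that puts it in standard form is (alpha_6, alpha_2, alpha_7, alpha_1, alpha_5, alpha_3, alpha_4). So the algebra is type B_7, i.e. so(15).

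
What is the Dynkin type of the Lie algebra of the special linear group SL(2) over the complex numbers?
This is sl(2), which has dimension 2^2 - 1 = 3 and rank 2 - 1 = 1 (a Cartan subalgebra is the diagonal traceless matrices). In the classification of classical Lie algebras, the special linear algebra sl(n+1) has type A_n; here n = 1, so the Dynkin diagram is a chain of 1 nodes with single edges (A_1). Hence the type is A_1.

A1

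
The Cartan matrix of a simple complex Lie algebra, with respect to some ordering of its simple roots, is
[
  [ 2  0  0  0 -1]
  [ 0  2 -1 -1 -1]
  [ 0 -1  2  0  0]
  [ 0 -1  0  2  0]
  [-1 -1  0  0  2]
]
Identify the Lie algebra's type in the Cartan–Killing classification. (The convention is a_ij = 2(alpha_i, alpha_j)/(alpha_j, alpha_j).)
The matrix has rank 5 with 2's on the diagonal. Reading the off-diagonal entries as Dynkin edges (a single edge where a_ij = a_ji = -1; a double or triple edge where a_ij * a_ji = 2 or 3), the diagram is a chain of 3 nodes with a fork of two nodes at one end (D_5). One simple-root ordering that puts it in standard form is (alpha_1, alpha_5, alpha_2, alpha_4, alpha_3). So the algebra is type D_5, i.e. so(10).

type D_5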